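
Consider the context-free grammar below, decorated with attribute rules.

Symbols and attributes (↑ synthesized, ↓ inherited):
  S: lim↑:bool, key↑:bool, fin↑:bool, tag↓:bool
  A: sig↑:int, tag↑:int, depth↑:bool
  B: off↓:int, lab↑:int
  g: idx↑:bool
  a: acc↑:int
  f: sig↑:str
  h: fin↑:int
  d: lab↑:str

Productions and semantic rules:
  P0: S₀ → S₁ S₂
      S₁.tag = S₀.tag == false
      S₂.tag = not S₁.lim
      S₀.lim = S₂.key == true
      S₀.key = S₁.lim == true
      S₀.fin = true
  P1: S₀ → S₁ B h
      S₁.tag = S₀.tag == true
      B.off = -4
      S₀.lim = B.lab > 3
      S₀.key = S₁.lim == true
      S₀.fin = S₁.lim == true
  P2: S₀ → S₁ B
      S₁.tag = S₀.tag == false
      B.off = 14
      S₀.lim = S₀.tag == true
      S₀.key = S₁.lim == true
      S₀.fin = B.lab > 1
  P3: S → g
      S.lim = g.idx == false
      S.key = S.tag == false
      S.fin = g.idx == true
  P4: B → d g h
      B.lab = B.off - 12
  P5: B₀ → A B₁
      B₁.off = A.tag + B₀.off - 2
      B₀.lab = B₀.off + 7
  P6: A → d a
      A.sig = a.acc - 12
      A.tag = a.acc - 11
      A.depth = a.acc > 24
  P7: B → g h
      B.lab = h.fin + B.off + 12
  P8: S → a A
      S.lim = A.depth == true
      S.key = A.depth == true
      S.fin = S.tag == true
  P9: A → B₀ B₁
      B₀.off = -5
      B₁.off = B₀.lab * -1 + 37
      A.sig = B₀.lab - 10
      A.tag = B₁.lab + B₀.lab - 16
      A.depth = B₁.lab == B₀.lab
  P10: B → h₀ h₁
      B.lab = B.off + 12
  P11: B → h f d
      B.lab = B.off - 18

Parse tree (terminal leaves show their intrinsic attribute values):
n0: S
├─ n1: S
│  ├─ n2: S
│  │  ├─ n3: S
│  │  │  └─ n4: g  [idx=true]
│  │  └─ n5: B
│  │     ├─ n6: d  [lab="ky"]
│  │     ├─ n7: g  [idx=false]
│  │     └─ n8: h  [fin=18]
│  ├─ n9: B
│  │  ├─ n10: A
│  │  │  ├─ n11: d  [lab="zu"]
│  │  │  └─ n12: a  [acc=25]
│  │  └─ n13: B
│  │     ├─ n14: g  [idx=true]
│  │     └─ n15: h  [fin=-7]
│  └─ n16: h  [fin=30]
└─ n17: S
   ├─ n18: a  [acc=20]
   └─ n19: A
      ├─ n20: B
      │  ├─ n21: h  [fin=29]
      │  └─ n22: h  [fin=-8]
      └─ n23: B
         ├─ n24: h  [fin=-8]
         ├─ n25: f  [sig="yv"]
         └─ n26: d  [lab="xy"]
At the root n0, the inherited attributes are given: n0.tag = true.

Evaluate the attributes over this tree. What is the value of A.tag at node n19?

3

1. n0.tag = true  [given at root]
2. n1.tag = false  [S₀.tag == false]
3. n2.tag = false  [S₀.tag == true]
4. n3.tag = true  [S₀.tag == false]
5. n4.idx = true  [terminal]
6. n3.lim = false  [g.idx == false]
7. n3.key = false  [S.tag == false]
8. n3.fin = true  [g.idx == true]
9. n5.off = 14  [14]
10. n6.lab = "ky"  [terminal]
11. n7.idx = false  [terminal]
12. n8.fin = 18  [terminal]
13. n5.lab = 2  [B.off - 12]
14. n2.lim = false  [S₀.tag == true]
15. n2.key = false  [S₁.lim == true]
16. n2.fin = true  [B.lab > 1]
17. n9.off = -4  [-4]
18. n11.lab = "zu"  [terminal]
19. n12.acc = 25  [terminal]
20. n10.sig = 13  [a.acc - 12]
21. n10.tag = 14  [a.acc - 11]
22. n10.depth = true  [a.acc > 24]
23. n13.off = 8  [A.tag + B₀.off - 2]
24. n14.idx = true  [terminal]
25. n15.fin = -7  [terminal]
26. n13.lab = 13  [h.fin + B.off + 12]
27. n9.lab = 3  [B₀.off + 7]
28. n16.fin = 30  [terminal]
29. n1.lim = false  [B.lab > 3]
30. n1.key = false  [S₁.lim == true]
31. n1.fin = false  [S₁.lim == true]
32. n17.tag = true  [not S₁.lim]
33. n18.acc = 20  [terminal]
34. n20.off = -5  [-5]
35. n21.fin = 29  [terminal]
36. n22.fin = -8  [terminal]
37. n20.lab = 7  [B.off + 12]
38. n23.off = 30  [B₀.lab * -1 + 37]
39. n24.fin = -8  [terminal]
40. n25.sig = "yv"  [terminal]
41. n26.lab = "xy"  [terminal]
42. n23.lab = 12  [B.off - 18]
43. n19.sig = -3  [B₀.lab - 10]
44. n19.tag = 3  [B₁.lab + B₀.lab - 16]
45. n19.depth = false  [B₁.lab == B₀.lab]
46. n17.lim = false  [A.depth == true]
47. n17.key = false  [A.depth == true]
48. n17.fin = true  [S.tag == true]
49. n0.lim = false  [S₂.key == true]
50. n0.key = false  [S₁.lim == true]
51. n0.fin = true  [true]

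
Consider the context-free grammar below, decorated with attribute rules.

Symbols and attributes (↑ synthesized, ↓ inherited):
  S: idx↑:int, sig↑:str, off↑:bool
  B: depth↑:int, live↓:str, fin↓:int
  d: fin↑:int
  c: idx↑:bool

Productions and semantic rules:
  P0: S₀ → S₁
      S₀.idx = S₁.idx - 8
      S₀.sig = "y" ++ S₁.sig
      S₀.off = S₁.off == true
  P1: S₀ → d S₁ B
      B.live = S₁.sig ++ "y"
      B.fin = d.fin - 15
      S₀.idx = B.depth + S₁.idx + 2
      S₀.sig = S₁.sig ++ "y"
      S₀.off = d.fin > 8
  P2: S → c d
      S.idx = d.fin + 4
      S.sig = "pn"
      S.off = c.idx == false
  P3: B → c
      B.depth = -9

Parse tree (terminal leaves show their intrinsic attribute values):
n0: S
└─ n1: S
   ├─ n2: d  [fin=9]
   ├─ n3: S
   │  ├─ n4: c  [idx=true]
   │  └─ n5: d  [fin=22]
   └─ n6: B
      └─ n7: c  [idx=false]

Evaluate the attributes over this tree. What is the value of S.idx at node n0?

11

1. n2.fin = 9  [terminal]
2. n4.idx = true  [terminal]
3. n5.fin = 22  [terminal]
4. n3.idx = 26  [d.fin + 4]
5. n3.sig = "pn"  ["pn"]
6. n3.off = false  [c.idx == false]
7. n6.live = "pny"  [S₁.sig ++ "y"]
8. n6.fin = -6  [d.fin - 15]
9. n7.idx = false  [terminal]
10. n6.depth = -9  [-9]
11. n1.idx = 19  [B.depth + S₁.idx + 2]
12. n1.sig = "pny"  [S₁.sig ++ "y"]
13. n1.off = true  [d.fin > 8]
14. n0.idx = 11  [S₁.idx - 8]
15. n0.sig = "ypny"  ["y" ++ S₁.sig]
16. n0.off = true  [S₁.off == true]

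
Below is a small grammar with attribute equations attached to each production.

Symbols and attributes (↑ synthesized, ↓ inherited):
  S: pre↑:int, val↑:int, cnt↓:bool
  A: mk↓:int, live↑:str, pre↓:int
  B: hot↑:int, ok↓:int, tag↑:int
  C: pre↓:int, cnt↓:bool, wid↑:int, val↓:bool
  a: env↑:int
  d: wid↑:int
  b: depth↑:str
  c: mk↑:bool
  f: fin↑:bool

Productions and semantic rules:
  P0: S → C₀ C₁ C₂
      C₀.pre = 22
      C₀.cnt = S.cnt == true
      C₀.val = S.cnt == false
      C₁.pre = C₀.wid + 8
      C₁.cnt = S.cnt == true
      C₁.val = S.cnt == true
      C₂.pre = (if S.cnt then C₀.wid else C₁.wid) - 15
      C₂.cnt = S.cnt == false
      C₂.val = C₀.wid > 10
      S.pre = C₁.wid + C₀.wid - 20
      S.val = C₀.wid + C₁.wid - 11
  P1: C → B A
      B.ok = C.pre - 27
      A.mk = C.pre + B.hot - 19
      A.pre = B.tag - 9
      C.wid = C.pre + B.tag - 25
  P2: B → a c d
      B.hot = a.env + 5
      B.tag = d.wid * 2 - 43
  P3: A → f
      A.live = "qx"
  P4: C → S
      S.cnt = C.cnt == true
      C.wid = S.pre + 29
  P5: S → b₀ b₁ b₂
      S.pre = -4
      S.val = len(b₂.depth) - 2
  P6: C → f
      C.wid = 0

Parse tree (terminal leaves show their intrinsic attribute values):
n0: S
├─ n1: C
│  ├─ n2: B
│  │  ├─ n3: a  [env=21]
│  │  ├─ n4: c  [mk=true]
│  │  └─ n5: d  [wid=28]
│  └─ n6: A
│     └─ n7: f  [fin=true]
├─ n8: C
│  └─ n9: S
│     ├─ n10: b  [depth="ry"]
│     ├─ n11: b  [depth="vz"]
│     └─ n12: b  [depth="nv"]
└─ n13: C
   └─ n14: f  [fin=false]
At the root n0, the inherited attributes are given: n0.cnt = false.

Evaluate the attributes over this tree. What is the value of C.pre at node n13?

10

1. n0.cnt = false  [given at root]
2. n1.pre = 22  [22]
3. n1.cnt = false  [S.cnt == true]
4. n1.val = true  [S.cnt == false]
5. n2.ok = -5  [C.pre - 27]
6. n3.env = 21  [terminal]
7. n4.mk = true  [terminal]
8. n5.wid = 28  [terminal]
9. n2.hot = 26  [a.env + 5]
10. n2.tag = 13  [d.wid * 2 - 43]
11. n6.mk = 29  [C.pre + B.hot - 19]
12. n6.pre = 4  [B.tag - 9]
13. n7.fin = true  [terminal]
14. n6.live = "qx"  ["qx"]
15. n1.wid = 10  [C.pre + B.tag - 25]
16. n8.pre = 18  [C₀.wid + 8]
17. n8.cnt = false  [S.cnt == true]
18. n8.val = false  [S.cnt == true]
19. n9.cnt = false  [C.cnt == true]
20. n10.depth = "ry"  [terminal]
21. n11.depth = "vz"  [terminal]
22. n12.depth = "nv"  [terminal]
23. n9.pre = -4  [-4]
24. n9.val = 0  [len(b₂.depth) - 2]
25. n8.wid = 25  [S.pre + 29]
26. n13.pre = 10  [(if S.cnt then C₀.wid else C₁.wid) - 15]
27. n13.cnt = true  [S.cnt == false]
28. n13.val = false  [C₀.wid > 10]
29. n14.fin = false  [terminal]
30. n13.wid = 0  [0]
31. n0.pre = 15  [C₁.wid + C₀.wid - 20]
32. n0.val = 24  [C₀.wid + C₁.wid - 11]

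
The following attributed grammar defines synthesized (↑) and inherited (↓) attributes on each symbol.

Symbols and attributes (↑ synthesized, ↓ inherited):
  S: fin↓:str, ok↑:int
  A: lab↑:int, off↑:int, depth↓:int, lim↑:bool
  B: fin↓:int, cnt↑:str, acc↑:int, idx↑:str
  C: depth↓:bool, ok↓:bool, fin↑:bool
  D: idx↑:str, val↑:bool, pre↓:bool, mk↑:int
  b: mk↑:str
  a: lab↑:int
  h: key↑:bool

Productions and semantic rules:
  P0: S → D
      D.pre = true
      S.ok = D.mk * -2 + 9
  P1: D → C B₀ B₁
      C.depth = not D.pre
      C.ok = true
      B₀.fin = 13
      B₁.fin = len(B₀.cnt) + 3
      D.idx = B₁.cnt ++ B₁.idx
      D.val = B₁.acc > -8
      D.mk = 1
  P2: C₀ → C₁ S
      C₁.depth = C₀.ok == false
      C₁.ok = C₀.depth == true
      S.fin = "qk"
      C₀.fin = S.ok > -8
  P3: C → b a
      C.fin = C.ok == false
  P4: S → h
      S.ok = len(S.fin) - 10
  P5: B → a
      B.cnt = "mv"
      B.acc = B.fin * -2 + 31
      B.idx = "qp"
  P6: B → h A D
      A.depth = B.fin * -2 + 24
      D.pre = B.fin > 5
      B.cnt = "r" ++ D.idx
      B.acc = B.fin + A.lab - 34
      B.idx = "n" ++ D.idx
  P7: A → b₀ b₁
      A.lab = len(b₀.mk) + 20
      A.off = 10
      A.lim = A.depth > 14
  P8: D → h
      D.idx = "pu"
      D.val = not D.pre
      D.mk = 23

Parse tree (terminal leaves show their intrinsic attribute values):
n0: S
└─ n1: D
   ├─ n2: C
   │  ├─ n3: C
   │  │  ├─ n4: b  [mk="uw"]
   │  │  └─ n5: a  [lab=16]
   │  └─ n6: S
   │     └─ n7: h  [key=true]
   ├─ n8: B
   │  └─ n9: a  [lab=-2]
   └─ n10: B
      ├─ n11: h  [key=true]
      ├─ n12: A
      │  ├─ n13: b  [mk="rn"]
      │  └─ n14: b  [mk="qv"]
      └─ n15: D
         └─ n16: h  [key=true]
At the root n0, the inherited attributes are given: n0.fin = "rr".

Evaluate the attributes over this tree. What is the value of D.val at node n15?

1. n0.fin = "rr"  [given at root]
2. n1.pre = true  [true]
3. n2.depth = false  [not D.pre]
4. n2.ok = true  [true]
5. n3.depth = false  [C₀.ok == false]
6. n3.ok = false  [C₀.depth == true]
7. n4.mk = "uw"  [terminal]
8. n5.lab = 16  [terminal]
9. n3.fin = true  [C.ok == false]
10. n6.fin = "qk"  ["qk"]
11. n7.key = true  [terminal]
12. n6.ok = -8  [len(S.fin) - 10]
13. n2.fin = false  [S.ok > -8]
14. n8.fin = 13  [13]
15. n9.lab = -2  [terminal]
16. n8.cnt = "mv"  ["mv"]
17. n8.acc = 5  [B.fin * -2 + 31]
18. n8.idx = "qp"  ["qp"]
19. n10.fin = 5  [len(B₀.cnt) + 3]
20. n11.key = true  [terminal]
21. n12.depth = 14  [B.fin * -2 + 24]
22. n13.mk = "rn"  [terminal]
23. n14.mk = "qv"  [terminal]
24. n12.lab = 22  [len(b₀.mk) + 20]
25. n12.off = 10  [10]
26. n12.lim = false  [A.depth > 14]
27. n15.pre = false  [B.fin > 5]
28. n16.key = true  [terminal]
29. n15.idx = "pu"  ["pu"]
30. n15.val = true  [not D.pre]
31. n15.mk = 23  [23]
32. n10.cnt = "rpu"  ["r" ++ D.idx]
33. n10.acc = -7  [B.fin + A.lab - 34]
34. n10.idx = "npu"  ["n" ++ D.idx]
35. n1.idx = "rpunpu"  [B₁.cnt ++ B₁.idx]
36. n1.val = true  [B₁.acc > -8]
37. n1.mk = 1  [1]
38. n0.ok = 7  [D.mk * -2 + 9]

true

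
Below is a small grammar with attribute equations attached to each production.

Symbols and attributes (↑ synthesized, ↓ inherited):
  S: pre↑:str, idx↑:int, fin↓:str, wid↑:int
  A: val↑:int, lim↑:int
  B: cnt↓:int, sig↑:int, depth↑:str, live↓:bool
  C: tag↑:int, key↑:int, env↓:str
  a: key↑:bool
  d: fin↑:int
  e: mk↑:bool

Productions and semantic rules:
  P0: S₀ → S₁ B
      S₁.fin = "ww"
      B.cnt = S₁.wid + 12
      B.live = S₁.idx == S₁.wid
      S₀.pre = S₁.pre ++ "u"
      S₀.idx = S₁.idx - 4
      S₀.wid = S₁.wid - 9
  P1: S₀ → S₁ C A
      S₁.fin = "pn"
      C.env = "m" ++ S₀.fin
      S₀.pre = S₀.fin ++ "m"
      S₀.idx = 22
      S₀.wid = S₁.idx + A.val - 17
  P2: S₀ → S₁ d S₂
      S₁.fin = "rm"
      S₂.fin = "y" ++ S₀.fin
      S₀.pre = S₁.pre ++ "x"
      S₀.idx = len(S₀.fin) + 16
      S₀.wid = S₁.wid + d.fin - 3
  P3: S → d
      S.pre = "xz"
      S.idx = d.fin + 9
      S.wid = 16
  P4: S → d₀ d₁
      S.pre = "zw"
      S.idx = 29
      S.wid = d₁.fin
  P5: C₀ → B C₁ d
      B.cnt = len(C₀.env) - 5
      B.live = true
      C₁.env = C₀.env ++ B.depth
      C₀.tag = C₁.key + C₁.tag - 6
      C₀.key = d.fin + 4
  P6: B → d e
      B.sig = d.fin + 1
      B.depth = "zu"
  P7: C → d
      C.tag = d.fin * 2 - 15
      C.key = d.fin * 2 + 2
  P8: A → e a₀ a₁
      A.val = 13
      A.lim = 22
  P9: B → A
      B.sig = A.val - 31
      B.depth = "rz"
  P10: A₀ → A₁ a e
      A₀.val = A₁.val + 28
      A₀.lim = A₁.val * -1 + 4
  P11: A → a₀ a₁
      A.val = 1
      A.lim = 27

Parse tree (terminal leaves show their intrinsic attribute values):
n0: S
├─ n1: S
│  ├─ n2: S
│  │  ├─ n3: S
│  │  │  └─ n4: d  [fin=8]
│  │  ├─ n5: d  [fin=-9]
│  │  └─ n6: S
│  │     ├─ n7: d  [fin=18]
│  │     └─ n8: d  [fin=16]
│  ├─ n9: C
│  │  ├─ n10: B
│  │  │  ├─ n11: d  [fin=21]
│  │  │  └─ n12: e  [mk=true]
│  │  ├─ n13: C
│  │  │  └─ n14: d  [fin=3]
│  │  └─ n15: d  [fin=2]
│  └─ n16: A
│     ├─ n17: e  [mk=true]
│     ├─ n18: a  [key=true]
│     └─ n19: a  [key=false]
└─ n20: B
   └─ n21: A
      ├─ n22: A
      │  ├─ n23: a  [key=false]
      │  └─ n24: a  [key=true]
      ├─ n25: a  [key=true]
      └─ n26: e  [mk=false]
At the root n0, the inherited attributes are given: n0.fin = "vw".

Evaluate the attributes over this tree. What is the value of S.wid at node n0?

1. n0.fin = "vw"  [given at root]
2. n1.fin = "ww"  ["ww"]
3. n2.fin = "pn"  ["pn"]
4. n3.fin = "rm"  ["rm"]
5. n4.fin = 8  [terminal]
6. n3.pre = "xz"  ["xz"]
7. n3.idx = 17  [d.fin + 9]
8. n3.wid = 16  [16]
9. n5.fin = -9  [terminal]
10. n6.fin = "ypn"  ["y" ++ S₀.fin]
11. n7.fin = 18  [terminal]
12. n8.fin = 16  [terminal]
13. n6.pre = "zw"  ["zw"]
14. n6.idx = 29  [29]
15. n6.wid = 16  [d₁.fin]
16. n2.pre = "xzx"  [S₁.pre ++ "x"]
17. n2.idx = 18  [len(S₀.fin) + 16]
18. n2.wid = 4  [S₁.wid + d.fin - 3]
19. n9.env = "mww"  ["m" ++ S₀.fin]
20. n10.cnt = -2  [len(C₀.env) - 5]
21. n10.live = true  [true]
22. n11.fin = 21  [terminal]
23. n12.mk = true  [terminal]
24. n10.sig = 22  [d.fin + 1]
25. n10.depth = "zu"  ["zu"]
26. n13.env = "mwwzu"  [C₀.env ++ B.depth]
27. n14.fin = 3  [terminal]
28. n13.tag = -9  [d.fin * 2 - 15]
29. n13.key = 8  [d.fin * 2 + 2]
30. n15.fin = 2  [terminal]
31. n9.tag = -7  [C₁.key + C₁.tag - 6]
32. n9.key = 6  [d.fin + 4]
33. n17.mk = true  [terminal]
34. n18.key = true  [terminal]
35. n19.key = false  [terminal]
36. n16.val = 13  [13]
37. n16.lim = 22  [22]
38. n1.pre = "wwm"  [S₀.fin ++ "m"]
39. n1.idx = 22  [22]
40. n1.wid = 14  [S₁.idx + A.val - 17]
41. n20.cnt = 26  [S₁.wid + 12]
42. n20.live = false  [S₁.idx == S₁.wid]
43. n23.key = false  [terminal]
44. n24.key = true  [terminal]
45. n22.val = 1  [1]
46. n22.lim = 27  [27]
47. n25.key = true  [terminal]
48. n26.mk = false  [terminal]
49. n21.val = 29  [A₁.val + 28]
50. n21.lim = 3  [A₁.val * -1 + 4]
51. n20.sig = -2  [A.val - 31]
52. n20.depth = "rz"  ["rz"]
53. n0.pre = "wwmu"  [S₁.pre ++ "u"]
54. n0.idx = 18  [S₁.idx - 4]
55. n0.wid = 5  [S₁.wid - 9]

5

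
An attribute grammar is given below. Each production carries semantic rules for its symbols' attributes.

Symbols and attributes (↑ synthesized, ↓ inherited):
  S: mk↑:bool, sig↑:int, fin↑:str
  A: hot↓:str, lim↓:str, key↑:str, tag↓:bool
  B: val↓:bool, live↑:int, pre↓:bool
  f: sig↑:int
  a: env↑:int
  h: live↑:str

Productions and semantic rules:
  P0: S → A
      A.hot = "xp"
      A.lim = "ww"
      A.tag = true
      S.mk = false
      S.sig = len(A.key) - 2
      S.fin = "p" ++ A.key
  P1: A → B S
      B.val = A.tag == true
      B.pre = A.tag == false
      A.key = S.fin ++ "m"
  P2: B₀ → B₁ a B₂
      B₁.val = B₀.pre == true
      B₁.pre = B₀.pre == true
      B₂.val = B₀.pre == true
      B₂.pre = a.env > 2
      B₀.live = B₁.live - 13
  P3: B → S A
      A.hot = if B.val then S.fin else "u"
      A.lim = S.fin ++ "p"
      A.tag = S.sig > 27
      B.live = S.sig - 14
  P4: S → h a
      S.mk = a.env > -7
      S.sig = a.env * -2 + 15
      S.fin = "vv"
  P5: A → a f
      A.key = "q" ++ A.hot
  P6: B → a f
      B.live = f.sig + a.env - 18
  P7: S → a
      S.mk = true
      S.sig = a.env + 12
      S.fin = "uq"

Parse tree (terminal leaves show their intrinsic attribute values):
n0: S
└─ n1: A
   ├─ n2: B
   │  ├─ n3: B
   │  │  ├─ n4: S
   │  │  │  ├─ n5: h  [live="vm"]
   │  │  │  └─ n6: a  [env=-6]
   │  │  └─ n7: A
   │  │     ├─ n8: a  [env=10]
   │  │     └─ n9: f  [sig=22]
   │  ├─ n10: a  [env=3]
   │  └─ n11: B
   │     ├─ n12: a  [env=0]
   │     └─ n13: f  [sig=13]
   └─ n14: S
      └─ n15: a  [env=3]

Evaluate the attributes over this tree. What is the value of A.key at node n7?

1. n1.hot = "xp"  ["xp"]
2. n1.lim = "ww"  ["ww"]
3. n1.tag = true  [true]
4. n2.val = true  [A.tag == true]
5. n2.pre = false  [A.tag == false]
6. n3.val = false  [B₀.pre == true]
7. n3.pre = false  [B₀.pre == true]
8. n5.live = "vm"  [terminal]
9. n6.env = -6  [terminal]
10. n4.mk = true  [a.env > -7]
11. n4.sig = 27  [a.env * -2 + 15]
12. n4.fin = "vv"  ["vv"]
13. n7.hot = "u"  [if B.val then S.fin else "u"]
14. n7.lim = "vvp"  [S.fin ++ "p"]
15. n7.tag = false  [S.sig > 27]
16. n8.env = 10  [terminal]
17. n9.sig = 22  [terminal]
18. n7.key = "qu"  ["q" ++ A.hot]
19. n3.live = 13  [S.sig - 14]
20. n10.env = 3  [terminal]
21. n11.val = false  [B₀.pre == true]
22. n11.pre = true  [a.env > 2]
23. n12.env = 0  [terminal]
24. n13.sig = 13  [terminal]
25. n11.live = -5  [f.sig + a.env - 18]
26. n2.live = 0  [B₁.live - 13]
27. n15.env = 3  [terminal]
28. n14.mk = true  [true]
29. n14.sig = 15  [a.env + 12]
30. n14.fin = "uq"  ["uq"]
31. n1.key = "uqm"  [S.fin ++ "m"]
32. n0.mk = false  [false]
33. n0.sig = 1  [len(A.key) - 2]
34. n0.fin = "puqm"  ["p" ++ A.key]

"qu"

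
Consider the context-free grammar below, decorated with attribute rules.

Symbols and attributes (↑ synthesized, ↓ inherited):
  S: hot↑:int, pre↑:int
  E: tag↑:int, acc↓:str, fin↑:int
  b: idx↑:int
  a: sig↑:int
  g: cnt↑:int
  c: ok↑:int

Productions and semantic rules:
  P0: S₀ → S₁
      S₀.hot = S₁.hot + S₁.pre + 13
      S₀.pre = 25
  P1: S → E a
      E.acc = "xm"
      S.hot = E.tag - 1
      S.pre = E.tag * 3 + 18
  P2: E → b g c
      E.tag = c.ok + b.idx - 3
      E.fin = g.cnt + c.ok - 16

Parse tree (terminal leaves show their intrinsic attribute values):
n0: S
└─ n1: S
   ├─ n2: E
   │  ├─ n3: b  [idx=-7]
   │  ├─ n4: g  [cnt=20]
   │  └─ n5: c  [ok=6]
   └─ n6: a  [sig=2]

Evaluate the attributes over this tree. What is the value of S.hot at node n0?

1. n2.acc = "xm"  ["xm"]
2. n3.idx = -7  [terminal]
3. n4.cnt = 20  [terminal]
4. n5.ok = 6  [terminal]
5. n2.tag = -4  [c.ok + b.idx - 3]
6. n2.fin = 10  [g.cnt + c.ok - 16]
7. n6.sig = 2  [terminal]
8. n1.hot = -5  [E.tag - 1]
9. n1.pre = 6  [E.tag * 3 + 18]
10. n0.hot = 14  [S₁.hot + S₁.pre + 13]
11. n0.pre = 25  [25]

14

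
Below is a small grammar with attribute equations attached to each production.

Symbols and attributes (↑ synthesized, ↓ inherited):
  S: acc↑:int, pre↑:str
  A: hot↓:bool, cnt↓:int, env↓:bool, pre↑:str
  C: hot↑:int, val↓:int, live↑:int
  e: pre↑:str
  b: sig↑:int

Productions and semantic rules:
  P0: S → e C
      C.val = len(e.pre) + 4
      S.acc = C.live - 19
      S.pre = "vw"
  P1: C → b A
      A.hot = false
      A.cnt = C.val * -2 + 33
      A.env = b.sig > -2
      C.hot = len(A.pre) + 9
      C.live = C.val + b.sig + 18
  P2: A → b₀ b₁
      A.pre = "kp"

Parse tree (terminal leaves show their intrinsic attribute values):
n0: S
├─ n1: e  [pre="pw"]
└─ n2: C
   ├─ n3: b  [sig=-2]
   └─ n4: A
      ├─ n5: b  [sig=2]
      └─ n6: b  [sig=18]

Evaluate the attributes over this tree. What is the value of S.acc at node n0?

1. n1.pre = "pw"  [terminal]
2. n2.val = 6  [len(e.pre) + 4]
3. n3.sig = -2  [terminal]
4. n4.hot = false  [false]
5. n4.cnt = 21  [C.val * -2 + 33]
6. n4.env = false  [b.sig > -2]
7. n5.sig = 2  [terminal]
8. n6.sig = 18  [terminal]
9. n4.pre = "kp"  ["kp"]
10. n2.hot = 11  [len(A.pre) + 9]
11. n2.live = 22  [C.val + b.sig + 18]
12. n0.acc = 3  [C.live - 19]
13. n0.pre = "vw"  ["vw"]

3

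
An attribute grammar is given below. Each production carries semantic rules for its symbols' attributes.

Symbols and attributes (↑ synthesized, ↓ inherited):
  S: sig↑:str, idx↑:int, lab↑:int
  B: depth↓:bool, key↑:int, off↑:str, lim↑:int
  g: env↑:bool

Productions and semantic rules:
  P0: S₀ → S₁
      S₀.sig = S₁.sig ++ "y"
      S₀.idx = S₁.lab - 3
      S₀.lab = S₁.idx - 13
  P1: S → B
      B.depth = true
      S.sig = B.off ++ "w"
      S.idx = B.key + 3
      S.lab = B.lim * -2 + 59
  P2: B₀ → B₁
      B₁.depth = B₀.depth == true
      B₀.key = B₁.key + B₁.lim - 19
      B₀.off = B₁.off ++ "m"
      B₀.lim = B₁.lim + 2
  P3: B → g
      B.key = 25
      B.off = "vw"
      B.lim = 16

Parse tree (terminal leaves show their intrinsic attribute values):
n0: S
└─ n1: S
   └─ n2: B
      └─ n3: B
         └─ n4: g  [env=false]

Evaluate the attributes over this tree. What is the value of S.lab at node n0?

12

1. n2.depth = true  [true]
2. n3.depth = true  [B₀.depth == true]
3. n4.env = false  [terminal]
4. n3.key = 25  [25]
5. n3.off = "vw"  ["vw"]
6. n3.lim = 16  [16]
7. n2.key = 22  [B₁.key + B₁.lim - 19]
8. n2.off = "vwm"  [B₁.off ++ "m"]
9. n2.lim = 18  [B₁.lim + 2]
10. n1.sig = "vwmw"  [B.off ++ "w"]
11. n1.idx = 25  [B.key + 3]
12. n1.lab = 23  [B.lim * -2 + 59]
13. n0.sig = "vwmwy"  [S₁.sig ++ "y"]
14. n0.idx = 20  [S₁.lab - 3]
15. n0.lab = 12  [S₁.idx - 13]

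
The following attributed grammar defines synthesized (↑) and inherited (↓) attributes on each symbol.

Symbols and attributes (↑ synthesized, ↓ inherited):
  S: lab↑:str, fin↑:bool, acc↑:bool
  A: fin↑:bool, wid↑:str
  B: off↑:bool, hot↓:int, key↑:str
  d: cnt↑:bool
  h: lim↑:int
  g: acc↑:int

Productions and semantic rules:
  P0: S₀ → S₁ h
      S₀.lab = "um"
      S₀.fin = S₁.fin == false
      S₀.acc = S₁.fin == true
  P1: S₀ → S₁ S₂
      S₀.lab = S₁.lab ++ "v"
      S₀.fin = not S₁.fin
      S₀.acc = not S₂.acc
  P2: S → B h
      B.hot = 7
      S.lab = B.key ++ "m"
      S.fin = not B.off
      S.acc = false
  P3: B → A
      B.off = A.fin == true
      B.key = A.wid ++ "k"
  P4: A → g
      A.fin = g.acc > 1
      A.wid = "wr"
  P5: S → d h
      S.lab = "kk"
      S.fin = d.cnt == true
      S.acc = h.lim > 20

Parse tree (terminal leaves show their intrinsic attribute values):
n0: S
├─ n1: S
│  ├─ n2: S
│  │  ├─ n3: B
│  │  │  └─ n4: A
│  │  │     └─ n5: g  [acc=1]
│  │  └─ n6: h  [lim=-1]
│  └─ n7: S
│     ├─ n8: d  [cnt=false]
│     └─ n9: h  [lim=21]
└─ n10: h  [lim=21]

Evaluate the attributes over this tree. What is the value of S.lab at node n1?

1. n3.hot = 7  [7]
2. n5.acc = 1  [terminal]
3. n4.fin = false  [g.acc > 1]
4. n4.wid = "wr"  ["wr"]
5. n3.off = false  [A.fin == true]
6. n3.key = "wrk"  [A.wid ++ "k"]
7. n6.lim = -1  [terminal]
8. n2.lab = "wrkm"  [B.key ++ "m"]
9. n2.fin = true  [not B.off]
10. n2.acc = false  [false]
11. n8.cnt = false  [terminal]
12. n9.lim = 21  [terminal]
13. n7.lab = "kk"  ["kk"]
14. n7.fin = false  [d.cnt == true]
15. n7.acc = true  [h.lim > 20]
16. n1.lab = "wrkmv"  [S₁.lab ++ "v"]
17. n1.fin = false  [not S₁.fin]
18. n1.acc = false  [not S₂.acc]
19. n10.lim = 21  [terminal]
20. n0.lab = "um"  ["um"]
21. n0.fin = true  [S₁.fin == false]
22. n0.acc = false  [S₁.fin == true]

"wrkmv"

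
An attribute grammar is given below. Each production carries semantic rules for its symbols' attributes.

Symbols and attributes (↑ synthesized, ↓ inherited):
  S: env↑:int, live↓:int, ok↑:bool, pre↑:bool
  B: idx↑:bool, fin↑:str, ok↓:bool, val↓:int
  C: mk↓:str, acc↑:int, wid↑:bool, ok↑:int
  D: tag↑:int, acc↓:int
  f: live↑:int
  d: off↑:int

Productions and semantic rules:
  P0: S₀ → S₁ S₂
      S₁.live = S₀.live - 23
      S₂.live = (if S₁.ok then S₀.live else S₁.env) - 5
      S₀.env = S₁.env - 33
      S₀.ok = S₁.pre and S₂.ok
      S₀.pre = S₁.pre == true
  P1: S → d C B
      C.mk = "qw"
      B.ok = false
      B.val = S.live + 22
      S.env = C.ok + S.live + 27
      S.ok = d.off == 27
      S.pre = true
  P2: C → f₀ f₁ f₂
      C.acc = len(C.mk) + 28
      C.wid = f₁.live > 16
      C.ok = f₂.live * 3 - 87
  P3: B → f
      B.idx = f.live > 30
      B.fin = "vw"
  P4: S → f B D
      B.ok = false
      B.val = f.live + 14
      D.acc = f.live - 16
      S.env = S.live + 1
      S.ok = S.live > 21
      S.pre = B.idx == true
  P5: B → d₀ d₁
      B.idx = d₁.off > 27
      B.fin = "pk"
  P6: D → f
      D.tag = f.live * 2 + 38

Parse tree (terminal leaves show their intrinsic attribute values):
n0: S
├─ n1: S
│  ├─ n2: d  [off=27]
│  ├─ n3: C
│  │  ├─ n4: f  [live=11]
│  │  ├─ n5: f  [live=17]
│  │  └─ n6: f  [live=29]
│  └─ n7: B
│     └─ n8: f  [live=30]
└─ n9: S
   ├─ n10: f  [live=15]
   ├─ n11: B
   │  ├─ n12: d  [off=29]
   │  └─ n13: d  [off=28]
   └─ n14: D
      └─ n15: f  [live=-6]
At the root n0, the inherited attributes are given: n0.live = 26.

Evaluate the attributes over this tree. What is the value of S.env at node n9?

22

1. n0.live = 26  [given at root]
2. n1.live = 3  [S₀.live - 23]
3. n2.off = 27  [terminal]
4. n3.mk = "qw"  ["qw"]
5. n4.live = 11  [terminal]
6. n5.live = 17  [terminal]
7. n6.live = 29  [terminal]
8. n3.acc = 30  [len(C.mk) + 28]
9. n3.wid = true  [f₁.live > 16]
10. n3.ok = 0  [f₂.live * 3 - 87]
11. n7.ok = false  [false]
12. n7.val = 25  [S.live + 22]
13. n8.live = 30  [terminal]
14. n7.idx = false  [f.live > 30]
15. n7.fin = "vw"  ["vw"]
16. n1.env = 30  [C.ok + S.live + 27]
17. n1.ok = true  [d.off == 27]
18. n1.pre = true  [true]
19. n9.live = 21  [(if S₁.ok then S₀.live else S₁.env) - 5]
20. n10.live = 15  [terminal]
21. n11.ok = false  [false]
22. n11.val = 29  [f.live + 14]
23. n12.off = 29  [terminal]
24. n13.off = 28  [terminal]
25. n11.idx = true  [d₁.off > 27]
26. n11.fin = "pk"  ["pk"]
27. n14.acc = -1  [f.live - 16]
28. n15.live = -6  [terminal]
29. n14.tag = 26  [f.live * 2 + 38]
30. n9.env = 22  [S.live + 1]
31. n9.ok = false  [S.live > 21]
32. n9.pre = true  [B.idx == true]
33. n0.env = -3  [S₁.env - 33]
34. n0.ok = false  [S₁.pre and S₂.ok]
35. n0.pre = true  [S₁.pre == true]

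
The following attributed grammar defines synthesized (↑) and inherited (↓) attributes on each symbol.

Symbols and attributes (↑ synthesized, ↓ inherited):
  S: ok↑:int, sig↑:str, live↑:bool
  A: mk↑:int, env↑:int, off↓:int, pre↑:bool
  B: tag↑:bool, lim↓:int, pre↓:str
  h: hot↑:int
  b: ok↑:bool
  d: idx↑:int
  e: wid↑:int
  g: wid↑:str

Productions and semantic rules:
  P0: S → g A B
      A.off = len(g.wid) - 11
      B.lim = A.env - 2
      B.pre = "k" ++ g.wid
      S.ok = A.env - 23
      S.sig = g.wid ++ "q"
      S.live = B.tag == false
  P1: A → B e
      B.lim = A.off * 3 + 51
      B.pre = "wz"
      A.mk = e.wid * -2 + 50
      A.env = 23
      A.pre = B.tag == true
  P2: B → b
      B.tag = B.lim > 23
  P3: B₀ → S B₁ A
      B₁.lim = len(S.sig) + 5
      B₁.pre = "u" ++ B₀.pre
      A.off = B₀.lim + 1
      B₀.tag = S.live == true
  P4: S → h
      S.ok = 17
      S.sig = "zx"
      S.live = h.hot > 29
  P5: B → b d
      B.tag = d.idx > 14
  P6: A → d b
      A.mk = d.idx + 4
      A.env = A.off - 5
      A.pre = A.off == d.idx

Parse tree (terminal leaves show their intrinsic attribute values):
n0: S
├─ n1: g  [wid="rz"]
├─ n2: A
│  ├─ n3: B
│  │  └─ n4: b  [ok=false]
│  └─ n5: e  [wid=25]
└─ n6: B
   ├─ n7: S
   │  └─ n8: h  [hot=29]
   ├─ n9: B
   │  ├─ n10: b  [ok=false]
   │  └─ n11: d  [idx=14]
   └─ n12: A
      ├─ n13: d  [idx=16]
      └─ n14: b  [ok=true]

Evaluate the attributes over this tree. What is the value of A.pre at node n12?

1. n1.wid = "rz"  [terminal]
2. n2.off = -9  [len(g.wid) - 11]
3. n3.lim = 24  [A.off * 3 + 51]
4. n3.pre = "wz"  ["wz"]
5. n4.ok = false  [terminal]
6. n3.tag = true  [B.lim > 23]
7. n5.wid = 25  [terminal]
8. n2.mk = 0  [e.wid * -2 + 50]
9. n2.env = 23  [23]
10. n2.pre = true  [B.tag == true]
11. n6.lim = 21  [A.env - 2]
12. n6.pre = "krz"  ["k" ++ g.wid]
13. n8.hot = 29  [terminal]
14. n7.ok = 17  [17]
15. n7.sig = "zx"  ["zx"]
16. n7.live = false  [h.hot > 29]
17. n9.lim = 7  [len(S.sig) + 5]
18. n9.pre = "ukrz"  ["u" ++ B₀.pre]
19. n10.ok = false  [terminal]
20. n11.idx = 14  [terminal]
21. n9.tag = false  [d.idx > 14]
22. n12.off = 22  [B₀.lim + 1]
23. n13.idx = 16  [terminal]
24. n14.ok = true  [terminal]
25. n12.mk = 20  [d.idx + 4]
26. n12.env = 17  [A.off - 5]
27. n12.pre = false  [A.off == d.idx]
28. n6.tag = false  [S.live == true]
29. n0.ok = 0  [A.env - 23]
30. n0.sig = "rzq"  [g.wid ++ "q"]
31. n0.live = true  [B.tag == false]

false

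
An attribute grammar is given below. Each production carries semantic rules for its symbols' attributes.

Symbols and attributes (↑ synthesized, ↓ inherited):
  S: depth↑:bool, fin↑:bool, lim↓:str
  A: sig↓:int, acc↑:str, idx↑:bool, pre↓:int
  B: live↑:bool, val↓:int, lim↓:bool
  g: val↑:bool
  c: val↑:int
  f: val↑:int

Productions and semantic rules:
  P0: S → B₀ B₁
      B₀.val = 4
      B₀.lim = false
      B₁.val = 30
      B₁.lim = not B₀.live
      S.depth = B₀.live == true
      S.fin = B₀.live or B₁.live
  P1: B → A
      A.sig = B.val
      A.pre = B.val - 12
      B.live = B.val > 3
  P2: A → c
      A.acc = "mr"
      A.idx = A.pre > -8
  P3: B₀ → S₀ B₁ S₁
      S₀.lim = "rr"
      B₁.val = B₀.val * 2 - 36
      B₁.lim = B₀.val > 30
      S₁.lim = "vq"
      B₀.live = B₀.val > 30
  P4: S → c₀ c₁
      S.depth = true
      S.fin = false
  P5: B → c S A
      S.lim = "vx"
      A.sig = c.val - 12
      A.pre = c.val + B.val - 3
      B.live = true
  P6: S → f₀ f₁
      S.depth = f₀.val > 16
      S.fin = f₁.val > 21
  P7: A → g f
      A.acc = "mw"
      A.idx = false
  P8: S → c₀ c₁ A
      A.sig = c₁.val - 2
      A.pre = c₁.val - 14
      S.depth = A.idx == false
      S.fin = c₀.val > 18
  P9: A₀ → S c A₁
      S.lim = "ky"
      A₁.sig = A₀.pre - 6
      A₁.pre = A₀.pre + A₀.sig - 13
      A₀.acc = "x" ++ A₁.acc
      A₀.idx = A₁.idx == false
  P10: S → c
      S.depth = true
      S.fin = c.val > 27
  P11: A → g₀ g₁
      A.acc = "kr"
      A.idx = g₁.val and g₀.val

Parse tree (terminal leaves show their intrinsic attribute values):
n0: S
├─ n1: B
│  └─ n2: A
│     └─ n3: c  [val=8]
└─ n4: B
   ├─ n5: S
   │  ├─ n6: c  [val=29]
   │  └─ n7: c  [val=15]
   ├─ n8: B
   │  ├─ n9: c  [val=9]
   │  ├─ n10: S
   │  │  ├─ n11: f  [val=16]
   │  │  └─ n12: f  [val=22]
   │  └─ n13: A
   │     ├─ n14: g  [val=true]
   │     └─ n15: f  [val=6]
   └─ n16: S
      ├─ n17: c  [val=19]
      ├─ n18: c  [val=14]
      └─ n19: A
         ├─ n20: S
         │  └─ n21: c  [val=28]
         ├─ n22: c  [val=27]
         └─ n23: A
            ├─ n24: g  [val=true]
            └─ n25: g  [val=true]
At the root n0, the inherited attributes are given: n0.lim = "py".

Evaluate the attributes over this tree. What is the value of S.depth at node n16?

true

1. n0.lim = "py"  [given at root]
2. n1.val = 4  [4]
3. n1.lim = false  [false]
4. n2.sig = 4  [B.val]
5. n2.pre = -8  [B.val - 12]
6. n3.val = 8  [terminal]
7. n2.acc = "mr"  ["mr"]
8. n2.idx = false  [A.pre > -8]
9. n1.live = true  [B.val > 3]
10. n4.val = 30  [30]
11. n4.lim = false  [not B₀.live]
12. n5.lim = "rr"  ["rr"]
13. n6.val = 29  [terminal]
14. n7.val = 15  [terminal]
15. n5.depth = true  [true]
16. n5.fin = false  [false]
17. n8.val = 24  [B₀.val * 2 - 36]
18. n8.lim = false  [B₀.val > 30]
19. n9.val = 9  [terminal]
20. n10.lim = "vx"  ["vx"]
21. n11.val = 16  [terminal]
22. n12.val = 22  [terminal]
23. n10.depth = false  [f₀.val > 16]
24. n10.fin = true  [f₁.val > 21]
25. n13.sig = -3  [c.val - 12]
26. n13.pre = 30  [c.val + B.val - 3]
27. n14.val = true  [terminal]
28. n15.val = 6  [terminal]
29. n13.acc = "mw"  ["mw"]
30. n13.idx = false  [false]
31. n8.live = true  [true]
32. n16.lim = "vq"  ["vq"]
33. n17.val = 19  [terminal]
34. n18.val = 14  [terminal]
35. n19.sig = 12  [c₁.val - 2]
36. n19.pre = 0  [c₁.val - 14]
37. n20.lim = "ky"  ["ky"]
38. n21.val = 28  [terminal]
39. n20.depth = true  [true]
40. n20.fin = true  [c.val > 27]
41. n22.val = 27  [terminal]
42. n23.sig = -6  [A₀.pre - 6]
43. n23.pre = -1  [A₀.pre + A₀.sig - 13]
44. n24.val = true  [terminal]
45. n25.val = true  [terminal]
46. n23.acc = "kr"  ["kr"]
47. n23.idx = true  [g₁.val and g₀.val]
48. n19.acc = "xkr"  ["x" ++ A₁.acc]
49. n19.idx = false  [A₁.idx == false]
50. n16.depth = true  [A.idx == false]
51. n16.fin = true  [c₀.val > 18]
52. n4.live = false  [B₀.val > 30]
53. n0.depth = true  [B₀.live == true]
54. n0.fin = true  [B₀.live or B₁.live]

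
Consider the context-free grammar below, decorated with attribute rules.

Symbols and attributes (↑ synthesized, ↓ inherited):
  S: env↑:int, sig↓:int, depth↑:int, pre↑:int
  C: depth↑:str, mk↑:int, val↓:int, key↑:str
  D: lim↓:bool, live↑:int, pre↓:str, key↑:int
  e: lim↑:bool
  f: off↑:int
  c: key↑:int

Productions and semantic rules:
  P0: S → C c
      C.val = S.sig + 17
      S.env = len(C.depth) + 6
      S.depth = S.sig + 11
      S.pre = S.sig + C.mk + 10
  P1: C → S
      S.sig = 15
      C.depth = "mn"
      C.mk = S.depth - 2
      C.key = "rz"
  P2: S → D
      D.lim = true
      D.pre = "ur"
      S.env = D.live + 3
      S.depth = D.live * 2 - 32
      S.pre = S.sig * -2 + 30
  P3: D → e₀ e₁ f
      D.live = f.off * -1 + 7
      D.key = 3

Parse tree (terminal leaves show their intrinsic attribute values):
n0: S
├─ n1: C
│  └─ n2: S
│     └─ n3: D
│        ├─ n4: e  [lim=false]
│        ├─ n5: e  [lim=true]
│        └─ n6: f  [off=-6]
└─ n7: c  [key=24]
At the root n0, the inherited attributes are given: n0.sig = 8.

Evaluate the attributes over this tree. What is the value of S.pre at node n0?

1. n0.sig = 8  [given at root]
2. n1.val = 25  [S.sig + 17]
3. n2.sig = 15  [15]
4. n3.lim = true  [true]
5. n3.pre = "ur"  ["ur"]
6. n4.lim = false  [terminal]
7. n5.lim = true  [terminal]
8. n6.off = -6  [terminal]
9. n3.live = 13  [f.off * -1 + 7]
10. n3.key = 3  [3]
11. n2.env = 16  [D.live + 3]
12. n2.depth = -6  [D.live * 2 - 32]
13. n2.pre = 0  [S.sig * -2 + 30]
14. n1.depth = "mn"  ["mn"]
15. n1.mk = -8  [S.depth - 2]
16. n1.key = "rz"  ["rz"]
17. n7.key = 24  [terminal]
18. n0.env = 8  [len(C.depth) + 6]
19. n0.depth = 19  [S.sig + 11]
20. n0.pre = 10  [S.sig + C.mk + 10]

10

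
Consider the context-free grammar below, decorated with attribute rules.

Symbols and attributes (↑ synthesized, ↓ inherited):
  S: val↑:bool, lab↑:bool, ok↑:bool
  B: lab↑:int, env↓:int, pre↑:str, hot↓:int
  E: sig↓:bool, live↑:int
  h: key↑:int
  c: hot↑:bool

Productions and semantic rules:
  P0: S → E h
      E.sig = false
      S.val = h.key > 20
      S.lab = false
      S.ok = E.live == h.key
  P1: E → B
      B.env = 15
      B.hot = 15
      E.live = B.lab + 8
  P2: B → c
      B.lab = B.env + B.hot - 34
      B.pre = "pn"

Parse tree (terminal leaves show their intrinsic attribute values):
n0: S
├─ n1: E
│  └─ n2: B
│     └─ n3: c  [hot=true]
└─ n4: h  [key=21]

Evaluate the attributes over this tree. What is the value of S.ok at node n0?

false

1. n1.sig = false  [false]
2. n2.env = 15  [15]
3. n2.hot = 15  [15]
4. n3.hot = true  [terminal]
5. n2.lab = -4  [B.env + B.hot - 34]
6. n2.pre = "pn"  ["pn"]
7. n1.live = 4  [B.lab + 8]
8. n4.key = 21  [terminal]
9. n0.val = true  [h.key > 20]
10. n0.lab = false  [false]
11. n0.ok = false  [E.live == h.key]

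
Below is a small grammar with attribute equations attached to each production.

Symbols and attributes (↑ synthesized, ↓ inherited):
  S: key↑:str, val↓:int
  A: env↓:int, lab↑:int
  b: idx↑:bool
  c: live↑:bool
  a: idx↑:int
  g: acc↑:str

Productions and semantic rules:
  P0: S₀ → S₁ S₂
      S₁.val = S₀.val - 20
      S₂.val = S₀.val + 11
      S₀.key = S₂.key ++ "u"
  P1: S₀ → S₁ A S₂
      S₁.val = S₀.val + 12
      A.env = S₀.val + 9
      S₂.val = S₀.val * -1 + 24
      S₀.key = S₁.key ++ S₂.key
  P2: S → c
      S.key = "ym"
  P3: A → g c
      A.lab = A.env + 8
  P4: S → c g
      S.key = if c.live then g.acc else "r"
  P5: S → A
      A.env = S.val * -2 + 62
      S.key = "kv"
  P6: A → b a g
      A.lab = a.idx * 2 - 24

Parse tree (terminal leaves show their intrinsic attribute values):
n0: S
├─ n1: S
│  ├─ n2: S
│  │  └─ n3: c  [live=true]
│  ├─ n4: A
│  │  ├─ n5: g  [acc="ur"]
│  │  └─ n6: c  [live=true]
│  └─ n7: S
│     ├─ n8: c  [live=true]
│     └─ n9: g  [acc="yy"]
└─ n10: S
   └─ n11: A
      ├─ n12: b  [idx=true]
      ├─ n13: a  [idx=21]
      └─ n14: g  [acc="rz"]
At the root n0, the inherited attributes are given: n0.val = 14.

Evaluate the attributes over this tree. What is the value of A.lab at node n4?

1. n0.val = 14  [given at root]
2. n1.val = -6  [S₀.val - 20]
3. n2.val = 6  [S₀.val + 12]
4. n3.live = true  [terminal]
5. n2.key = "ym"  ["ym"]
6. n4.env = 3  [S₀.val + 9]
7. n5.acc = "ur"  [terminal]
8. n6.live = true  [terminal]
9. n4.lab = 11  [A.env + 8]
10. n7.val = 30  [S₀.val * -1 + 24]
11. n8.live = true  [terminal]
12. n9.acc = "yy"  [terminal]
13. n7.key = "yy"  [if c.live then g.acc else "r"]
14. n1.key = "ymyy"  [S₁.key ++ S₂.key]
15. n10.val = 25  [S₀.val + 11]
16. n11.env = 12  [S.val * -2 + 62]
17. n12.idx = true  [terminal]
18. n13.idx = 21  [terminal]
19. n14.acc = "rz"  [terminal]
20. n11.lab = 18  [a.idx * 2 - 24]
21. n10.key = "kv"  ["kv"]
22. n0.key = "kvu"  [S₂.key ++ "u"]

11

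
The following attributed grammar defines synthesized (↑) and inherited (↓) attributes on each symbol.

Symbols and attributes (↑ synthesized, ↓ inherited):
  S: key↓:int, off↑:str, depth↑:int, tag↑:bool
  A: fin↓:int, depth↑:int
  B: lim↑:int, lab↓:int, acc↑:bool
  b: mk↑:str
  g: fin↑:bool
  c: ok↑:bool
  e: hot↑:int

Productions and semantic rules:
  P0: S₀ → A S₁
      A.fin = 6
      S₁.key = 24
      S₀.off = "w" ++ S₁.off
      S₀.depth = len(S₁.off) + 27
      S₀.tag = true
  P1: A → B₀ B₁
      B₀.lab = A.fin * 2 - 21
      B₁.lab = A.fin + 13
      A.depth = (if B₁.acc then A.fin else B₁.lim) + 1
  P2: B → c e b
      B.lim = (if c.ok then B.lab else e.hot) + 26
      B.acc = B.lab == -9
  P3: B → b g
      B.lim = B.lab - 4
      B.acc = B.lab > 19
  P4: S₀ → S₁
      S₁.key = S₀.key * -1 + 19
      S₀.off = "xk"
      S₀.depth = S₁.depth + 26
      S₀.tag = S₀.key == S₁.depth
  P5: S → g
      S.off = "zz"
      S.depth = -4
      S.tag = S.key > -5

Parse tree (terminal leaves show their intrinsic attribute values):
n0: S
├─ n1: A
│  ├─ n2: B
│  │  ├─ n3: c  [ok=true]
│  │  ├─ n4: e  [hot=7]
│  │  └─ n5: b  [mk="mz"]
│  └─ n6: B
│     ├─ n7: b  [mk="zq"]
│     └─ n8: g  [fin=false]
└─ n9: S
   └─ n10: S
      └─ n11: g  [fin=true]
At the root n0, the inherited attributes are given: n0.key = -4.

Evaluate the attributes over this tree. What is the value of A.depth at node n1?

1. n0.key = -4  [given at root]
2. n1.fin = 6  [6]
3. n2.lab = -9  [A.fin * 2 - 21]
4. n3.ok = true  [terminal]
5. n4.hot = 7  [terminal]
6. n5.mk = "mz"  [terminal]
7. n2.lim = 17  [(if c.ok then B.lab else e.hot) + 26]
8. n2.acc = true  [B.lab == -9]
9. n6.lab = 19  [A.fin + 13]
10. n7.mk = "zq"  [terminal]
11. n8.fin = false  [terminal]
12. n6.lim = 15  [B.lab - 4]
13. n6.acc = false  [B.lab > 19]
14. n1.depth = 16  [(if B₁.acc then A.fin else B₁.lim) + 1]
15. n9.key = 24  [24]
16. n10.key = -5  [S₀.key * -1 + 19]
17. n11.fin = true  [terminal]
18. n10.off = "zz"  ["zz"]
19. n10.depth = -4  [-4]
20. n10.tag = false  [S.key > -5]
21. n9.off = "xk"  ["xk"]
22. n9.depth = 22  [S₁.depth + 26]
23. n9.tag = false  [S₀.key == S₁.depth]
24. n0.off = "wxk"  ["w" ++ S₁.off]
25. n0.depth = 29  [len(S₁.off) + 27]
26. n0.tag = true  [true]

16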